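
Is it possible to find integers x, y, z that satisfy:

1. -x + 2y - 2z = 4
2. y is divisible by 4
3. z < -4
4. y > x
Yes

Take x = -10, y = -8, z = -5. Substituting into each constraint:
  (1) 10 + 2(-8) - 2(-5) = 4 ✓
  (2) -8 = 4 × -2, remainder 0 ✓
  (3) -5 < -4 ✓
  (4) -8 > -10 ✓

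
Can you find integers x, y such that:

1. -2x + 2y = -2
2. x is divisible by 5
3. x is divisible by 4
Yes

Take x = 0, y = -1. Substituting into each constraint:
  (1) -2(0) + 2(-1) = -2 ✓
  (2) 0 = 5 × 0, remainder 0 ✓
  (3) 0 = 4 × 0, remainder 0 ✓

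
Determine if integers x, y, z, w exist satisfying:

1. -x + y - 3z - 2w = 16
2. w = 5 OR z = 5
Yes

Take x = 0, y = 26, z = 0, w = 5. Substituting into each constraint:
  (1) 0 + 26 - 3(0) - 2(5) = 16 ✓
  (2) w = 5, target 5 ✓ (first branch holds)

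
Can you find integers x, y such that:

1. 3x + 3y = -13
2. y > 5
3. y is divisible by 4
No

Even the single constraint (3x + 3y = -13) is infeasible over the integers.

  - 3x + 3y = -13: every term on the left is divisible by 3, so the LHS ≡ 0 (mod 3), but the RHS -13 is not — no integer solution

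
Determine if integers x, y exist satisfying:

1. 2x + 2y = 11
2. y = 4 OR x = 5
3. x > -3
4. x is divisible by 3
No

Even the single constraint (2x + 2y = 11) is infeasible over the integers.

  - 2x + 2y = 11: every term on the left is divisible by 2, so the LHS ≡ 0 (mod 2), but the RHS 11 is not — no integer solution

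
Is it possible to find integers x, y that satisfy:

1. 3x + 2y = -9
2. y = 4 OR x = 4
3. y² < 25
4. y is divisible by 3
No

A contradictory subset is {3x + 2y = -9, y = 4 OR x = 4, y is divisible by 3}. No integer assignment can satisfy these jointly:

  - 3x + 2y = -9: is a linear equation tying the variables together
  - y = 4 OR x = 4: forces a choice: either y = 4 or x = 4
  - y is divisible by 3: restricts y to multiples of 3

Split on the disjunction (y = 4 OR x = 4):
  • If y = 4: this contradicts the divisibility constraint — 4 is not a multiple of 3.
  • If x = 4: with x = 4, writing y = 3y', every remaining term of the linear equation is divisible by 6, so the left side is ≡ 0 (mod 6); but the right side -21 ≡ 3 (mod 6). No integers can satisfy it.
Both branches are infeasible, so the system has no integer solution.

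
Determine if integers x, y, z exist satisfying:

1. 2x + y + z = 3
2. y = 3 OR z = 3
Yes

Take x = 0, y = 0, z = 3. Substituting into each constraint:
  (1) 2(0) + 0 + 3 = 3 ✓
  (2) z = 3, target 3 ✓ (second branch holds)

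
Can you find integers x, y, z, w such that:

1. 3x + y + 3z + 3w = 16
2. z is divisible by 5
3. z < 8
Yes

Take x = 5, y = 1, z = 0, w = 0. Substituting into each constraint:
  (1) 3(5) + 1 + 3(0) + 3(0) = 16 ✓
  (2) 0 = 5 × 0, remainder 0 ✓
  (3) 0 < 8 ✓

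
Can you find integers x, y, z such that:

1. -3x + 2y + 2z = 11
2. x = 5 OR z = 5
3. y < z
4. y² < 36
Yes

Take x = 1, y = 2, z = 5. Substituting into each constraint:
  (1) -3(1) + 2(2) + 2(5) = 11 ✓
  (2) z = 5, target 5 ✓ (second branch holds)
  (3) 2 < 5 ✓
  (4) y² = (2)² = 4, and 4 < 36 ✓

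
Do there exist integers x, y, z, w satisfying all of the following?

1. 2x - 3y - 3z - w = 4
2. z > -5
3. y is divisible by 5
Yes

Take x = 2, y = 0, z = 0, w = 0. Substituting into each constraint:
  (1) 2(2) - 3(0) - 3(0) + 0 = 4 ✓
  (2) 0 > -5 ✓
  (3) 0 = 5 × 0, remainder 0 ✓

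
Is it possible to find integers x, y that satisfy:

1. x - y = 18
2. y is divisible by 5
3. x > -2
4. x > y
Yes

Take x = 18, y = 0. Substituting into each constraint:
  (1) 18 + 0 = 18 ✓
  (2) 0 = 5 × 0, remainder 0 ✓
  (3) 18 > -2 ✓
  (4) 18 > 0 ✓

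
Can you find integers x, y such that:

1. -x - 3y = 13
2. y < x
Yes

Take x = -1, y = -4. Substituting into each constraint:
  (1) 1 - 3(-4) = 13 ✓
  (2) -4 < -1 ✓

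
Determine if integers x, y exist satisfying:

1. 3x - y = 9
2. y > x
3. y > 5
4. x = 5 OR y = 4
Yes

Take x = 5, y = 6. Substituting into each constraint:
  (1) 3(5) + (-6) = 9 ✓
  (2) 6 > 5 ✓
  (3) 6 > 5 ✓
  (4) x = 5, target 5 ✓ (first branch holds)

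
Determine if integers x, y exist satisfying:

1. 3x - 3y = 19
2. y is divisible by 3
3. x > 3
No

Even the single constraint (3x - 3y = 19) is infeasible over the integers.

  - 3x - 3y = 19: every term on the left is divisible by 3, so the LHS ≡ 0 (mod 3), but the RHS 19 is not — no integer solution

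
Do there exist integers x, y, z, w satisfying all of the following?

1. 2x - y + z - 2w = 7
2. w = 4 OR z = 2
Yes

Take x = 0, y = -15, z = 0, w = 4. Substituting into each constraint:
  (1) 2(0) + 15 + 0 - 2(4) = 7 ✓
  (2) w = 4, target 4 ✓ (first branch holds)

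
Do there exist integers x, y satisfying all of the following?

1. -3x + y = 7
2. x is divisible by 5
Yes

Take x = 0, y = 7. Substituting into each constraint:
  (1) -3(0) + 7 = 7 ✓
  (2) 0 = 5 × 0, remainder 0 ✓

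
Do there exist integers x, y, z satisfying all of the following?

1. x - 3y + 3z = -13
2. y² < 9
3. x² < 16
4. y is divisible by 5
Yes

Take x = 2, y = 0, z = -5. Substituting into each constraint:
  (1) 2 - 3(0) + 3(-5) = -13 ✓
  (2) y² = (0)² = 0, and 0 < 9 ✓
  (3) x² = (2)² = 4, and 4 < 16 ✓
  (4) 0 = 5 × 0, remainder 0 ✓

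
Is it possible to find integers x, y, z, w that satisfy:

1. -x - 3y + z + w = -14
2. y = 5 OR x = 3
Yes

Take x = 3, y = 0, z = 0, w = -11. Substituting into each constraint:
  (1) (-3) - 3(0) + 0 + (-11) = -14 ✓
  (2) x = 3, target 3 ✓ (second branch holds)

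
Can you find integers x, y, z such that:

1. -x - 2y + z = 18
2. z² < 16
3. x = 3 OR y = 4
Yes

Take x = 3, y = -11, z = -1. Substituting into each constraint:
  (1) (-3) - 2(-11) + (-1) = 18 ✓
  (2) z² = (-1)² = 1, and 1 < 16 ✓
  (3) x = 3, target 3 ✓ (first branch holds)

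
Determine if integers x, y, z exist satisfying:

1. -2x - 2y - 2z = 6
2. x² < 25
Yes

Take x = 0, y = -3, z = 0. Substituting into each constraint:
  (1) -2(0) - 2(-3) - 2(0) = 6 ✓
  (2) x² = (0)² = 0, and 0 < 25 ✓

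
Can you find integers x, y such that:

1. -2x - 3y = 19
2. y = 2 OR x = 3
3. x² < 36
No

A contradictory subset is {-2x - 3y = 19, y = 2 OR x = 3}. No integer assignment can satisfy these jointly:

  - -2x - 3y = 19: is a linear equation tying the variables together
  - y = 2 OR x = 3: forces a choice: either y = 2 or x = 3

Split on the disjunction (y = 2 OR x = 3):
  • If y = 2: with y = 2, every remaining term of the linear equation is divisible by 2, so the left side is ≡ 0 (mod 2); but the right side 25 ≡ 1 (mod 2). No integers can satisfy it.
  • If x = 3: with x = 3, every remaining term of the linear equation is divisible by 3, so the left side is ≡ 0 (mod 3); but the right side 25 ≡ 1 (mod 3). No integers can satisfy it.
Both branches are infeasible, so the system has no integer solution.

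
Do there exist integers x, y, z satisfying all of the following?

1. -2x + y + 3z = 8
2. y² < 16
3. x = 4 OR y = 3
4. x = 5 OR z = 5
Yes

Take x = 4, y = 1, z = 5. Substituting into each constraint:
  (1) -2(4) + 1 + 3(5) = 8 ✓
  (2) y² = (1)² = 1, and 1 < 16 ✓
  (3) x = 4, target 4 ✓ (first branch holds)
  (4) z = 5, target 5 ✓ (second branch holds)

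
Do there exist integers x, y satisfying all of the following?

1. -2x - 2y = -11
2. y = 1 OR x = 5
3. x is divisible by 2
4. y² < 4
No

Even the single constraint (-2x - 2y = -11) is infeasible over the integers.

  - -2x - 2y = -11: every term on the left is divisible by 2, so the LHS ≡ 0 (mod 2), but the RHS -11 is not — no integer solution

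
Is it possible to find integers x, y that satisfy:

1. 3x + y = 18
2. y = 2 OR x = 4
Yes

Take x = 4, y = 6. Substituting into each constraint:
  (1) 3(4) + 6 = 18 ✓
  (2) x = 4, target 4 ✓ (second branch holds)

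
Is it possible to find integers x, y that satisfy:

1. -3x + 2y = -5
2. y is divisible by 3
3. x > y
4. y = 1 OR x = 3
No

The full constraint system is jointly infeasible over the integers. Each constraint and what it forces:

  - -3x + 2y = -5: is a linear equation tying the variables together
  - y is divisible by 3: restricts y to multiples of 3
  - x > y: bounds one variable relative to another variable
  - y = 1 OR x = 3: forces a choice: either y = 1 or x = 3

Modular obstruction: writing y = 3y', every remaining term of the linear equation is divisible by 3, so the left side is ≡ 0 (mod 3); but the right side -5 ≡ 1 (mod 3). No integers can satisfy it.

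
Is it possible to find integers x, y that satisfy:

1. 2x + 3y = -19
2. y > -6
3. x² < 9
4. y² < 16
No

The full constraint system is jointly infeasible over the integers. Each constraint and what it forces:

  - 2x + 3y = -19: is a linear equation tying the variables together
  - y > -6: bounds one variable relative to a constant
  - x² < 9: restricts x to |x| ≤ 2
  - y² < 16: restricts y to |y| ≤ 3

Range argument: with x ∈ [-2, 2], y ∈ [-3, 3], the left side of the equation is at least -13, but the right side is -19 < -13. No integer solution exists.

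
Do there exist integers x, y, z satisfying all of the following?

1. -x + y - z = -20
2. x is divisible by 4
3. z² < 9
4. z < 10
Yes

Take x = 0, y = -20, z = 0. Substituting into each constraint:
  (1) 0 + (-20) + 0 = -20 ✓
  (2) 0 = 4 × 0, remainder 0 ✓
  (3) z² = (0)² = 0, and 0 < 9 ✓
  (4) 0 < 10 ✓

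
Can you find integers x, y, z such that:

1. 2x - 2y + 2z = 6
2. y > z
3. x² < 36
Yes

Take x = 4, y = 0, z = -1. Substituting into each constraint:
  (1) 2(4) - 2(0) + 2(-1) = 6 ✓
  (2) 0 > -1 ✓
  (3) x² = (4)² = 16, and 16 < 36 ✓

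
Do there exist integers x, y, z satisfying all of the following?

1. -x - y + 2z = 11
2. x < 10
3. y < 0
Yes

Take x = 0, y = -1, z = 5. Substituting into each constraint:
  (1) 0 + 1 + 2(5) = 11 ✓
  (2) 0 < 10 ✓
  (3) -1 < 0 ✓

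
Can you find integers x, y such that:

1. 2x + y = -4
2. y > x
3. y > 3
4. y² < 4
No

A contradictory subset is {y > 3, y² < 4}. No integer assignment can satisfy these jointly:

  - y > 3: bounds one variable relative to a constant
  - y² < 4: restricts y to |y| ≤ 1

Direct contradiction: the bounds on y require y ≥ 4 and y ≤ 1 simultaneously, which is empty.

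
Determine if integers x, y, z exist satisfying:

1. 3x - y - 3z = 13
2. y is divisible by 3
No

The full constraint system is jointly infeasible over the integers. Each constraint and what it forces:

  - 3x - y - 3z = 13: is a linear equation tying the variables together
  - y is divisible by 3: restricts y to multiples of 3

Modular obstruction: writing y = 3y', every remaining term of the linear equation is divisible by 3, so the left side is ≡ 0 (mod 3); but the right side 13 ≡ 1 (mod 3). No integers can satisfy it.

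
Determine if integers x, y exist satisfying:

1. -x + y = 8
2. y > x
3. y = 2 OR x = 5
Yes

Take x = -6, y = 2. Substituting into each constraint:
  (1) 6 + 2 = 8 ✓
  (2) 2 > -6 ✓
  (3) y = 2, target 2 ✓ (first branch holds)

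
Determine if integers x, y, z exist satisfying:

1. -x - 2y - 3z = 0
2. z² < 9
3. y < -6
Yes

Take x = 14, y = -7, z = 0. Substituting into each constraint:
  (1) (-14) - 2(-7) - 3(0) = 0 ✓
  (2) z² = (0)² = 0, and 0 < 9 ✓
  (3) -7 < -6 ✓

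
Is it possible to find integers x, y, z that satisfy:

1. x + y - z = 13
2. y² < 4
Yes

Take x = 0, y = 0, z = -13. Substituting into each constraint:
  (1) 0 + 0 + 13 = 13 ✓
  (2) y² = (0)² = 0, and 0 < 4 ✓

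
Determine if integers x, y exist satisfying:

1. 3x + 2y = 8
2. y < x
Yes

Take x = 2, y = 1. Substituting into each constraint:
  (1) 3(2) + 2(1) = 8 ✓
  (2) 1 < 2 ✓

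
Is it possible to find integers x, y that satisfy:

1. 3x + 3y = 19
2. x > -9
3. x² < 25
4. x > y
No

Even the single constraint (3x + 3y = 19) is infeasible over the integers.

  - 3x + 3y = 19: every term on the left is divisible by 3, so the LHS ≡ 0 (mod 3), but the RHS 19 is not — no integer solution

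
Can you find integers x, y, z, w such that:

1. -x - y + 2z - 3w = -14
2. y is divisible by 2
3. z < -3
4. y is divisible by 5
Yes

Take x = 6, y = 0, z = -4, w = 0. Substituting into each constraint:
  (1) (-6) + 0 + 2(-4) - 3(0) = -14 ✓
  (2) 0 = 2 × 0, remainder 0 ✓
  (3) -4 < -3 ✓
  (4) 0 = 5 × 0, remainder 0 ✓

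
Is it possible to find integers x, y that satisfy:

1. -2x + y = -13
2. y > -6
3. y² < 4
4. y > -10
Yes

Take x = 7, y = 1. Substituting into each constraint:
  (1) -2(7) + 1 = -13 ✓
  (2) 1 > -6 ✓
  (3) y² = (1)² = 1, and 1 < 4 ✓
  (4) 1 > -10 ✓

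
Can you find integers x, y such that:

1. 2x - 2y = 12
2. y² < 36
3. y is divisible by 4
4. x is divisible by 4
No

A contradictory subset is {2x - 2y = 12, y is divisible by 4, x is divisible by 4}. No integer assignment can satisfy these jointly:

  - 2x - 2y = 12: is a linear equation tying the variables together
  - y is divisible by 4: restricts y to multiples of 4
  - x is divisible by 4: restricts x to multiples of 4

Modular obstruction: writing x = 4x' and writing y = 4y', every remaining term of the linear equation is divisible by 8, so the left side is ≡ 0 (mod 8); but the right side 12 ≡ 4 (mod 8). No integers can satisfy it.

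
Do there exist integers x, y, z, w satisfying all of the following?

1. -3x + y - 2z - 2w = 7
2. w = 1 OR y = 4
Yes

Take x = 1, y = 4, z = 0, w = -3. Substituting into each constraint:
  (1) -3(1) + 4 - 2(0) - 2(-3) = 7 ✓
  (2) y = 4, target 4 ✓ (second branch holds)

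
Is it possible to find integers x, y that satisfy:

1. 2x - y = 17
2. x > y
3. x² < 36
Yes

Take x = 0, y = -17. Substituting into each constraint:
  (1) 2(0) + 17 = 17 ✓
  (2) 0 > -17 ✓
  (3) x² = (0)² = 0, and 0 < 36 ✓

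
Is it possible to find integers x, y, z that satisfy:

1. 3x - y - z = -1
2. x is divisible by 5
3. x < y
Yes

Take x = 0, y = 1, z = 0. Substituting into each constraint:
  (1) 3(0) + (-1) + 0 = -1 ✓
  (2) 0 = 5 × 0, remainder 0 ✓
  (3) 0 < 1 ✓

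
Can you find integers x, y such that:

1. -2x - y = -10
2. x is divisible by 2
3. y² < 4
No

The full constraint system is jointly infeasible over the integers. Each constraint and what it forces:

  - -2x - y = -10: is a linear equation tying the variables together
  - x is divisible by 2: restricts x to multiples of 2
  - y² < 4: restricts y to |y| ≤ 1

The bounds confine y to {-1, 0, 1}. For each value, substitute into the equation:
  • y = -1: the equation gives -2x = -11, so x would not be an integer.
  • y = 0: the equation forces x = 5, but 2 does not divide 5.
  • y = 1: the equation gives -2x = -9, so x would not be an integer.
Every case fails, so no integer solution exists.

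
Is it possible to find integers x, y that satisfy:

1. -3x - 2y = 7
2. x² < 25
Yes

Take x = -3, y = 1. Substituting into each constraint:
  (1) -3(-3) - 2(1) = 7 ✓
  (2) x² = (-3)² = 9, and 9 < 25 ✓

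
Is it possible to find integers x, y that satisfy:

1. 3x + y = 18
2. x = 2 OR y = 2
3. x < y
Yes

Take x = 2, y = 12. Substituting into each constraint:
  (1) 3(2) + 12 = 18 ✓
  (2) x = 2, target 2 ✓ (first branch holds)
  (3) 2 < 12 ✓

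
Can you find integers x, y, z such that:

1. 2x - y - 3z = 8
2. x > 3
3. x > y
Yes

Take x = 4, y = 0, z = 0. Substituting into each constraint:
  (1) 2(4) + 0 - 3(0) = 8 ✓
  (2) 4 > 3 ✓
  (3) 4 > 0 ✓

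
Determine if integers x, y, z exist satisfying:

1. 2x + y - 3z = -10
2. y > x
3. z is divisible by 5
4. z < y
Yes

Take x = -6, y = 2, z = 0. Substituting into each constraint:
  (1) 2(-6) + 2 - 3(0) = -10 ✓
  (2) 2 > -6 ✓
  (3) 0 = 5 × 0, remainder 0 ✓
  (4) 0 < 2 ✓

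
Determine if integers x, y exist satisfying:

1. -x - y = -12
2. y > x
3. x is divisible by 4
Yes

Take x = 0, y = 12. Substituting into each constraint:
  (1) 0 + (-12) = -12 ✓
  (2) 12 > 0 ✓
  (3) 0 = 4 × 0, remainder 0 ✓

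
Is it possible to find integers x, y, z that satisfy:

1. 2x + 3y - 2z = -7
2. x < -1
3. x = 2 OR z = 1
Yes

Take x = -4, y = 1, z = 1. Substituting into each constraint:
  (1) 2(-4) + 3(1) - 2(1) = -7 ✓
  (2) -4 < -1 ✓
  (3) z = 1, target 1 ✓ (second branch holds)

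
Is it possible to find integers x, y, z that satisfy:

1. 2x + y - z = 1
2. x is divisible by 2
Yes

Take x = 0, y = 1, z = 0. Substituting into each constraint:
  (1) 2(0) + 1 + 0 = 1 ✓
  (2) 0 = 2 × 0, remainder 0 ✓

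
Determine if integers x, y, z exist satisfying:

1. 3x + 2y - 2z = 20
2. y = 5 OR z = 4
Yes

Take x = 0, y = 14, z = 4. Substituting into each constraint:
  (1) 3(0) + 2(14) - 2(4) = 20 ✓
  (2) z = 4, target 4 ✓ (second branch holds)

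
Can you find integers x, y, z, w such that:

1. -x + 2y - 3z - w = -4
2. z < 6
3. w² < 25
Yes

Take x = 0, y = 0, z = 0, w = 4. Substituting into each constraint:
  (1) 0 + 2(0) - 3(0) + (-4) = -4 ✓
  (2) 0 < 6 ✓
  (3) w² = (4)² = 16, and 16 < 25 ✓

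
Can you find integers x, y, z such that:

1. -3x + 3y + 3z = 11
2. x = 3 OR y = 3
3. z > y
No

Even the single constraint (-3x + 3y + 3z = 11) is infeasible over the integers.

  - -3x + 3y + 3z = 11: every term on the left is divisible by 3, so the LHS ≡ 0 (mod 3), but the RHS 11 is not — no integer solution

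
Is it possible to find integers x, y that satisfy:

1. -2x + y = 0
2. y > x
Yes

Take x = 1, y = 2. Substituting into each constraint:
  (1) -2(1) + 2 = 0 ✓
  (2) 2 > 1 ✓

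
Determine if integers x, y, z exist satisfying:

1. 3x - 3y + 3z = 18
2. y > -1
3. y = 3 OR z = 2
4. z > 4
Yes

Take x = 0, y = 3, z = 9. Substituting into each constraint:
  (1) 3(0) - 3(3) + 3(9) = 18 ✓
  (2) 3 > -1 ✓
  (3) y = 3, target 3 ✓ (first branch holds)
  (4) 9 > 4 ✓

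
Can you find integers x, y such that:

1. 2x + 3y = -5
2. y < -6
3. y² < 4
No

A contradictory subset is {y < -6, y² < 4}. No integer assignment can satisfy these jointly:

  - y < -6: bounds one variable relative to a constant
  - y² < 4: restricts y to |y| ≤ 1

Direct contradiction: the bounds on y require y ≥ -1 and y ≤ -7 simultaneously, which is empty.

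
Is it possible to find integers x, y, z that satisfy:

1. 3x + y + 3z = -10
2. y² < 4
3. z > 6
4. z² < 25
No

A contradictory subset is {z > 6, z² < 25}. No integer assignment can satisfy these jointly:

  - z > 6: bounds one variable relative to a constant
  - z² < 25: restricts z to |z| ≤ 4

Direct contradiction: the bounds on z require z ≥ 7 and z ≤ 4 simultaneously, which is empty.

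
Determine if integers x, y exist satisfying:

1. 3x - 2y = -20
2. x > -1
Yes

Take x = 0, y = 10. Substituting into each constraint:
  (1) 3(0) - 2(10) = -20 ✓
  (2) 0 > -1 ✓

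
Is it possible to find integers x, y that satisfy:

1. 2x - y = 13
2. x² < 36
Yes

Take x = 0, y = -13. Substituting into each constraint:
  (1) 2(0) + 13 = 13 ✓
  (2) x² = (0)² = 0, and 0 < 36 ✓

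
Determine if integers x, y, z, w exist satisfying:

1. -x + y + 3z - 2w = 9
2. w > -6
Yes

Take x = 0, y = 1, z = 0, w = -4. Substituting into each constraint:
  (1) 0 + 1 + 3(0) - 2(-4) = 9 ✓
  (2) -4 > -6 ✓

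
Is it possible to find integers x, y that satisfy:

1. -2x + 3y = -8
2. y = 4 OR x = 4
Yes

Take x = 10, y = 4. Substituting into each constraint:
  (1) -2(10) + 3(4) = -8 ✓
  (2) y = 4, target 4 ✓ (first branch holds)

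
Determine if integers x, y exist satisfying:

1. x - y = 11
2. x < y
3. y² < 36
No

A contradictory subset is {x - y = 11, x < y}. No integer assignment can satisfy these jointly:

  - x - y = 11: is a linear equation tying the variables together
  - x < y: bounds one variable relative to another variable

From the equation, x − y = 11, i.e. y − x = -11; but y > x requires y − x ≥ 1. Contradiction.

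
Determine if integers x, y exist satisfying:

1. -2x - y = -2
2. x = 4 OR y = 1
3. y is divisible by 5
No

The full constraint system is jointly infeasible over the integers. Each constraint and what it forces:

  - -2x - y = -2: is a linear equation tying the variables together
  - x = 4 OR y = 1: forces a choice: either x = 4 or y = 1
  - y is divisible by 5: restricts y to multiples of 5

Split on the disjunction (x = 4 OR y = 1):
  • If x = 4: with x = 4, writing y = 5y', every remaining term of the linear equation is divisible by 5, so the left side is ≡ 0 (mod 5); but the right side 6 ≡ 1 (mod 5). No integers can satisfy it.
  • If y = 1: this contradicts the divisibility constraint — 1 is not a multiple of 5.
Both branches are infeasible, so the system has no integer solution.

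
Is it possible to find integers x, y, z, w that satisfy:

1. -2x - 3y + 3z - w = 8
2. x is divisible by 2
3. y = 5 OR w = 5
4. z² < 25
Yes

Take x = 4, y = -7, z = 0, w = 5. Substituting into each constraint:
  (1) -2(4) - 3(-7) + 3(0) + (-5) = 8 ✓
  (2) 4 = 2 × 2, remainder 0 ✓
  (3) w = 5, target 5 ✓ (second branch holds)
  (4) z² = (0)² = 0, and 0 < 25 ✓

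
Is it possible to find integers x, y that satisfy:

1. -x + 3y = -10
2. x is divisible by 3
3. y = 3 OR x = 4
No

A contradictory subset is {-x + 3y = -10, x is divisible by 3}. No integer assignment can satisfy these jointly:

  - -x + 3y = -10: is a linear equation tying the variables together
  - x is divisible by 3: restricts x to multiples of 3

Modular obstruction: writing x = 3x', every remaining term of the linear equation is divisible by 3, so the left side is ≡ 0 (mod 3); but the right side -10 ≡ 2 (mod 3). No integers can satisfy it.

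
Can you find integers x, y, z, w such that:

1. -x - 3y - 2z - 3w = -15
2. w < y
Yes

Take x = 0, y = 1, z = 6, w = 0. Substituting into each constraint:
  (1) 0 - 3(1) - 2(6) - 3(0) = -15 ✓
  (2) 0 < 1 ✓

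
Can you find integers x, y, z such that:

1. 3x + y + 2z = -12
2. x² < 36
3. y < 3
Yes

Take x = 0, y = 0, z = -6. Substituting into each constraint:
  (1) 3(0) + 0 + 2(-6) = -12 ✓
  (2) x² = (0)² = 0, and 0 < 36 ✓
  (3) 0 < 3 ✓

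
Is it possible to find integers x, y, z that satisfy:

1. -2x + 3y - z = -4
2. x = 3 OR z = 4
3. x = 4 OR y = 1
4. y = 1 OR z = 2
Yes

Take x = 3, y = 1, z = 1. Substituting into each constraint:
  (1) -2(3) + 3(1) + (-1) = -4 ✓
  (2) x = 3, target 3 ✓ (first branch holds)
  (3) y = 1, target 1 ✓ (second branch holds)
  (4) y = 1, target 1 ✓ (first branch holds)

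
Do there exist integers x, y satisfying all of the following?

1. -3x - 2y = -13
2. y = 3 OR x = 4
No

The full constraint system is jointly infeasible over the integers. Each constraint and what it forces:

  - -3x - 2y = -13: is a linear equation tying the variables together
  - y = 3 OR x = 4: forces a choice: either y = 3 or x = 4

Split on the disjunction (y = 3 OR x = 4):
  • If y = 3: with y = 3, every remaining term of the linear equation is divisible by 3, so the left side is ≡ 0 (mod 3); but the right side -7 ≡ 2 (mod 3). No integers can satisfy it.
  • If x = 4: with x = 4, every remaining term of the linear equation is divisible by 2, so the left side is ≡ 0 (mod 2); but the right side -1 ≡ 1 (mod 2). No integers can satisfy it.
Both branches are infeasible, so the system has no integer solution.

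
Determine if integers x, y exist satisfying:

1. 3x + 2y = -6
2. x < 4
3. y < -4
Yes

Take x = 2, y = -6. Substituting into each constraint:
  (1) 3(2) + 2(-6) = -6 ✓
  (2) 2 < 4 ✓
  (3) -6 < -4 ✓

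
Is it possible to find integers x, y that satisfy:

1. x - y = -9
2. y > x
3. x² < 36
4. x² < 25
Yes

Take x = 0, y = 9. Substituting into each constraint:
  (1) 0 + (-9) = -9 ✓
  (2) 9 > 0 ✓
  (3) x² = (0)² = 0, and 0 < 36 ✓
  (4) x² = (0)² = 0, and 0 < 25 ✓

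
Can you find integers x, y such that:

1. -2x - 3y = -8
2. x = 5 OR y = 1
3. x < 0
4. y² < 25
No

A contradictory subset is {-2x - 3y = -8, x = 5 OR y = 1, x < 0}. No integer assignment can satisfy these jointly:

  - -2x - 3y = -8: is a linear equation tying the variables together
  - x = 5 OR y = 1: forces a choice: either x = 5 or y = 1
  - x < 0: bounds one variable relative to a constant

Split on the disjunction (x = 5 OR y = 1):
  • If x = 5: this contradicts the bound x ≤ -1.
  • If y = 1: with y = 1, every remaining term of the linear equation is divisible by 2, so the left side is ≡ 0 (mod 2); but the right side -5 ≡ 1 (mod 2). No integers can satisfy it.
Both branches are infeasible, so the system has no integer solution.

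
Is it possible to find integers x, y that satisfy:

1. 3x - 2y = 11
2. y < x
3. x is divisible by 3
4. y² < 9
Yes

Take x = 3, y = -1. Substituting into each constraint:
  (1) 3(3) - 2(-1) = 11 ✓
  (2) -1 < 3 ✓
  (3) 3 = 3 × 1, remainder 0 ✓
  (4) y² = (-1)² = 1, and 1 < 9 ✓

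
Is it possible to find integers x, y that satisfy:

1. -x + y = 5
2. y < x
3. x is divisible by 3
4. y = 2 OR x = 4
No

A contradictory subset is {-x + y = 5, y < x}. No integer assignment can satisfy these jointly:

  - -x + y = 5: is a linear equation tying the variables together
  - y < x: bounds one variable relative to another variable

From the equation, x − y = -5, i.e. x − y = -5; but x > y requires x − y ≥ 1. Contradiction.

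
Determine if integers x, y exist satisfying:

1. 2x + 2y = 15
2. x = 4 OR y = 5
No

Even the single constraint (2x + 2y = 15) is infeasible over the integers.

  - 2x + 2y = 15: every term on the left is divisible by 2, so the LHS ≡ 0 (mod 2), but the RHS 15 is not — no integer solution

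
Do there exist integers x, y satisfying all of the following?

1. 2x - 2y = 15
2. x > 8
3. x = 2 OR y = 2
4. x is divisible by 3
No

Even the single constraint (2x - 2y = 15) is infeasible over the integers.

  - 2x - 2y = 15: every term on the left is divisible by 2, so the LHS ≡ 0 (mod 2), but the RHS 15 is not — no integer solution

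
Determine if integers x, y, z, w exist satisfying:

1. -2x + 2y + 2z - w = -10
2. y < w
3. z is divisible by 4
Yes

Take x = 4, y = -1, z = 0, w = 0. Substituting into each constraint:
  (1) -2(4) + 2(-1) + 2(0) + 0 = -10 ✓
  (2) -1 < 0 ✓
  (3) 0 = 4 × 0, remainder 0 ✓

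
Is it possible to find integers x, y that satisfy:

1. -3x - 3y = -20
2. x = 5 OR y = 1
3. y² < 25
No

Even the single constraint (-3x - 3y = -20) is infeasible over the integers.

  - -3x - 3y = -20: every term on the left is divisible by 3, so the LHS ≡ 0 (mod 3), but the RHS -20 is not — no integer solution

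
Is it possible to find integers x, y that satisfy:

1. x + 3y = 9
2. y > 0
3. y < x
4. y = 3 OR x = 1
No

The full constraint system is jointly infeasible over the integers. Each constraint and what it forces:

  - x + 3y = 9: is a linear equation tying the variables together
  - y > 0: bounds one variable relative to a constant
  - y < x: bounds one variable relative to another variable
  - y = 3 OR x = 1: forces a choice: either y = 3 or x = 1

Split on the disjunction (y = 3 OR x = 1):
  • If y = 3: the equation forces x = 0, giving (y, x) = (3, 0), which violates x > y.
  • If x = 1: with x = 1, every remaining term of the linear equation is divisible by 3, so the left side is ≡ 0 (mod 3); but the right side 8 ≡ 2 (mod 3). No integers can satisfy it.
Both branches are infeasible, so the system has no integer solution.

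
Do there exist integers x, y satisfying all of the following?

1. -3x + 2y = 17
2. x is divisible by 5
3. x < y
Yes

Take x = -5, y = 1. Substituting into each constraint:
  (1) -3(-5) + 2(1) = 17 ✓
  (2) -5 = 5 × -1, remainder 0 ✓
  (3) -5 < 1 ✓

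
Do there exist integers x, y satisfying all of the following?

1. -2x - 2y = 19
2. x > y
No

Even the single constraint (-2x - 2y = 19) is infeasible over the integers.

  - -2x - 2y = 19: every term on the left is divisible by 2, so the LHS ≡ 0 (mod 2), but the RHS 19 is not — no integer solution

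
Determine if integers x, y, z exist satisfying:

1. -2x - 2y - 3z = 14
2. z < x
Yes

Take x = 1, y = -8, z = 0. Substituting into each constraint:
  (1) -2(1) - 2(-8) - 3(0) = 14 ✓
  (2) 0 < 1 ✓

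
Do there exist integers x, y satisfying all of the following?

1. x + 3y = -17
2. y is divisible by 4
Yes

Take x = -17, y = 0. Substituting into each constraint:
  (1) (-17) + 3(0) = -17 ✓
  (2) 0 = 4 × 0, remainder 0 ✓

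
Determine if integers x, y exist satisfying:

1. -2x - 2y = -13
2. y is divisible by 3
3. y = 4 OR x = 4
No

Even the single constraint (-2x - 2y = -13) is infeasible over the integers.

  - -2x - 2y = -13: every term on the left is divisible by 2, so the LHS ≡ 0 (mod 2), but the RHS -13 is not — no integer solution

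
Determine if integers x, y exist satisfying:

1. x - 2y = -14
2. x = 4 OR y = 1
Yes

Take x = -12, y = 1. Substituting into each constraint:
  (1) (-12) - 2(1) = -14 ✓
  (2) y = 1, target 1 ✓ (second branch holds)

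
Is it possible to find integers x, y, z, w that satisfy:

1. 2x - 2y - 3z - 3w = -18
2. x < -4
Yes

Take x = -5, y = 1, z = 0, w = 2. Substituting into each constraint:
  (1) 2(-5) - 2(1) - 3(0) - 3(2) = -18 ✓
  (2) -5 < -4 ✓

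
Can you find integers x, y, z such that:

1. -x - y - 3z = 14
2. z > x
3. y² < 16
Yes

Take x = -5, y = 0, z = -3. Substituting into each constraint:
  (1) 5 + 0 - 3(-3) = 14 ✓
  (2) -3 > -5 ✓
  (3) y² = (0)² = 0, and 0 < 16 ✓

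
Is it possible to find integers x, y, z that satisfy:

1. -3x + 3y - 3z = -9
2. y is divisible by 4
Yes

Take x = 3, y = 0, z = 0. Substituting into each constraint:
  (1) -3(3) + 3(0) - 3(0) = -9 ✓
  (2) 0 = 4 × 0, remainder 0 ✓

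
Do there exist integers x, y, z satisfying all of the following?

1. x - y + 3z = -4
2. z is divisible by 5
Yes

Take x = -4, y = 0, z = 0. Substituting into each constraint:
  (1) (-4) + 0 + 3(0) = -4 ✓
  (2) 0 = 5 × 0, remainder 0 ✓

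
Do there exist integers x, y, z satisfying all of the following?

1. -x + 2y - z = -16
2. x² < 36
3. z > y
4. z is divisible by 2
Yes

Take x = 2, y = -7, z = 0. Substituting into each constraint:
  (1) (-2) + 2(-7) + 0 = -16 ✓
  (2) x² = (2)² = 4, and 4 < 36 ✓
  (3) 0 > -7 ✓
  (4) 0 = 2 × 0, remainder 0 ✓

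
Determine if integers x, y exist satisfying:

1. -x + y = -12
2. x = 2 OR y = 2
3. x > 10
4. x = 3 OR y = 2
Yes

Take x = 14, y = 2. Substituting into each constraint:
  (1) (-14) + 2 = -12 ✓
  (2) y = 2, target 2 ✓ (second branch holds)
  (3) 14 > 10 ✓
  (4) y = 2, target 2 ✓ (second branch holds)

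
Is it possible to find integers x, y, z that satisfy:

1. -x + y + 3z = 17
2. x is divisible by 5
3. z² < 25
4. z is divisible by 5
Yes

Take x = 0, y = 17, z = 0. Substituting into each constraint:
  (1) 0 + 17 + 3(0) = 17 ✓
  (2) 0 = 5 × 0, remainder 0 ✓
  (3) z² = (0)² = 0, and 0 < 25 ✓
  (4) 0 = 5 × 0, remainder 0 ✓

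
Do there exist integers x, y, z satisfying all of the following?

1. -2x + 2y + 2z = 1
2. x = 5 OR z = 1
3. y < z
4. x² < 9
No

Even the single constraint (-2x + 2y + 2z = 1) is infeasible over the integers.

  - -2x + 2y + 2z = 1: every term on the left is divisible by 2, so the LHS ≡ 0 (mod 2), but the RHS 1 is not — no integer solution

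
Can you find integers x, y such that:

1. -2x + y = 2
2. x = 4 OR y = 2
Yes

Take x = 4, y = 10. Substituting into each constraint:
  (1) -2(4) + 10 = 2 ✓
  (2) x = 4, target 4 ✓ (first branch holds)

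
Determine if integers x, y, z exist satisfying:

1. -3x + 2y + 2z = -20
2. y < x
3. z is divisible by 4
Yes

Take x = 2, y = 1, z = -8. Substituting into each constraint:
  (1) -3(2) + 2(1) + 2(-8) = -20 ✓
  (2) 1 < 2 ✓
  (3) -8 = 4 × -2, remainder 0 ✓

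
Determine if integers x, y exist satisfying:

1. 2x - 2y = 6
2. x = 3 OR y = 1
Yes

Take x = 3, y = 0. Substituting into each constraint:
  (1) 2(3) - 2(0) = 6 ✓
  (2) x = 3, target 3 ✓ (first branch holds)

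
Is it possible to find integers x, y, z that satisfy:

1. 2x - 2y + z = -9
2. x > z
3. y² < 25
Yes

Take x = 0, y = 4, z = -1. Substituting into each constraint:
  (1) 2(0) - 2(4) + (-1) = -9 ✓
  (2) 0 > -1 ✓
  (3) y² = (4)² = 16, and 16 < 25 ✓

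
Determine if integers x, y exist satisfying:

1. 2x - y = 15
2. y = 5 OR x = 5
Yes

Take x = 5, y = -5. Substituting into each constraint:
  (1) 2(5) + 5 = 15 ✓
  (2) x = 5, target 5 ✓ (second branch holds)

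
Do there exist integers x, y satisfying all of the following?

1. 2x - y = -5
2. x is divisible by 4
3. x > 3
Yes

Take x = 4, y = 13. Substituting into each constraint:
  (1) 2(4) + (-13) = -5 ✓
  (2) 4 = 4 × 1, remainder 0 ✓
  (3) 4 > 3 ✓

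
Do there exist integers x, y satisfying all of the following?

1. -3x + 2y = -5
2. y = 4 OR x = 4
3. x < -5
No

The full constraint system is jointly infeasible over the integers. Each constraint and what it forces:

  - -3x + 2y = -5: is a linear equation tying the variables together
  - y = 4 OR x = 4: forces a choice: either y = 4 or x = 4
  - x < -5: bounds one variable relative to a constant

Split on the disjunction (y = 4 OR x = 4):
  • If y = 4: with y = 4, every remaining term of the linear equation is divisible by 3, so the left side is ≡ 0 (mod 3); but the right side -13 ≡ 2 (mod 3). No integers can satisfy it.
  • If x = 4: this contradicts the bound x ≤ -6.
Both branches are infeasible, so the system has no integer solution.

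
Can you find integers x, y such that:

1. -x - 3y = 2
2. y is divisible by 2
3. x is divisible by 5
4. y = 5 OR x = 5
No

A contradictory subset is {-x - 3y = 2, y is divisible by 2, y = 5 OR x = 5}. No integer assignment can satisfy these jointly:

  - -x - 3y = 2: is a linear equation tying the variables together
  - y is divisible by 2: restricts y to multiples of 2
  - y = 5 OR x = 5: forces a choice: either y = 5 or x = 5

Split on the disjunction (y = 5 OR x = 5):
  • If y = 5: this contradicts the divisibility constraint — 5 is not a multiple of 2.
  • If x = 5: with x = 5, writing y = 2y', every remaining term of the linear equation is divisible by 6, so the left side is ≡ 0 (mod 6); but the right side 7 ≡ 1 (mod 6). No integers can satisfy it.
Both branches are infeasible, so the system has no integer solution.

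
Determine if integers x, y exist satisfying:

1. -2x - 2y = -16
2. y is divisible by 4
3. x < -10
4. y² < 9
No

A contradictory subset is {-2x - 2y = -16, x < -10, y² < 9}. No integer assignment can satisfy these jointly:

  - -2x - 2y = -16: is a linear equation tying the variables together
  - x < -10: bounds one variable relative to a constant
  - y² < 9: restricts y to |y| ≤ 2

Range argument: with x ∈ [−∞, -11], y ∈ [-2, 2], the left side of the equation is at least 18, but the right side is -16 < 18. No integer solution exists.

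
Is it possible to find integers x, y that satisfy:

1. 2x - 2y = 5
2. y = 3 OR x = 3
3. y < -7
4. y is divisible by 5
No

Even the single constraint (2x - 2y = 5) is infeasible over the integers.

  - 2x - 2y = 5: every term on the left is divisible by 2, so the LHS ≡ 0 (mod 2), but the RHS 5 is not — no integer solution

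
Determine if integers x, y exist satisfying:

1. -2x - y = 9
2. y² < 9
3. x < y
Yes

Take x = -4, y = -1. Substituting into each constraint:
  (1) -2(-4) + 1 = 9 ✓
  (2) y² = (-1)² = 1, and 1 < 9 ✓
  (3) -4 < -1 ✓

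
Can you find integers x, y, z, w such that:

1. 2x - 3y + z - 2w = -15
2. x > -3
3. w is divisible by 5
Yes

Take x = 0, y = 5, z = 0, w = 0. Substituting into each constraint:
  (1) 2(0) - 3(5) + 0 - 2(0) = -15 ✓
  (2) 0 > -3 ✓
  (3) 0 = 5 × 0, remainder 0 ✓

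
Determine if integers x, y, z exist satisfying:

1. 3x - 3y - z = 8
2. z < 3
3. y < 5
Yes

Take x = 3, y = 0, z = 1. Substituting into each constraint:
  (1) 3(3) - 3(0) + (-1) = 8 ✓
  (2) 1 < 3 ✓
  (3) 0 < 5 ✓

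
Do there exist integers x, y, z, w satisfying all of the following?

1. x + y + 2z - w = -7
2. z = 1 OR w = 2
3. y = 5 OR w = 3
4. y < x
Yes

Take x = -2, y = -4, z = 1, w = 3. Substituting into each constraint:
  (1) (-2) + (-4) + 2(1) + (-3) = -7 ✓
  (2) z = 1, target 1 ✓ (first branch holds)
  (3) w = 3, target 3 ✓ (second branch holds)
  (4) -4 < -2 ✓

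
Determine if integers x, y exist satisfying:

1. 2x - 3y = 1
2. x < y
Yes

Take x = -4, y = -3. Substituting into each constraint:
  (1) 2(-4) - 3(-3) = 1 ✓
  (2) -4 < -3 ✓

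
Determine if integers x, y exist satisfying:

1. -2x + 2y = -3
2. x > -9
No

Even the single constraint (-2x + 2y = -3) is infeasible over the integers.

  - -2x + 2y = -3: every term on the left is divisible by 2, so the LHS ≡ 0 (mod 2), but the RHS -3 is not — no integer solution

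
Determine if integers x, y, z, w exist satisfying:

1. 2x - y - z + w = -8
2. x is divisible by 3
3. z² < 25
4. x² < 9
Yes

Take x = 0, y = 8, z = 0, w = 0. Substituting into each constraint:
  (1) 2(0) + (-8) + 0 + 0 = -8 ✓
  (2) 0 = 3 × 0, remainder 0 ✓
  (3) z² = (0)² = 0, and 0 < 25 ✓
  (4) x² = (0)² = 0, and 0 < 9 ✓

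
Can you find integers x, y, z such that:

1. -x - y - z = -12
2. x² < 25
Yes

Take x = 0, y = 0, z = 12. Substituting into each constraint:
  (1) 0 + 0 + (-12) = -12 ✓
  (2) x² = (0)² = 0, and 0 < 25 ✓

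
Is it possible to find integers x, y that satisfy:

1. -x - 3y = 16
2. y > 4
Yes

Take x = -31, y = 5. Substituting into each constraint:
  (1) 31 - 3(5) = 16 ✓
  (2) 5 > 4 ✓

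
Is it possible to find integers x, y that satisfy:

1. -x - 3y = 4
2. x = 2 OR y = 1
Yes

Take x = -7, y = 1. Substituting into each constraint:
  (1) 7 - 3(1) = 4 ✓
  (2) y = 1, target 1 ✓ (second branch holds)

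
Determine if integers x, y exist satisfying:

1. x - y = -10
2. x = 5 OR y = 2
Yes

Take x = 5, y = 15. Substituting into each constraint:
  (1) 5 + (-15) = -10 ✓
  (2) x = 5, target 5 ✓ (first branch holds)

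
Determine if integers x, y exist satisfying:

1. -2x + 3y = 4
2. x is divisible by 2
Yes

Take x = -2, y = 0. Substituting into each constraint:
  (1) -2(-2) + 3(0) = 4 ✓
  (2) -2 = 2 × -1, remainder 0 ✓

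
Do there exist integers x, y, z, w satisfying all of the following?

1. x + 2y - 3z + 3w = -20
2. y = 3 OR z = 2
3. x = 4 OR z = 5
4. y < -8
Yes

Take x = 4, y = -9, z = 2, w = 0. Substituting into each constraint:
  (1) 4 + 2(-9) - 3(2) + 3(0) = -20 ✓
  (2) z = 2, target 2 ✓ (second branch holds)
  (3) x = 4, target 4 ✓ (first branch holds)
  (4) -9 < -8 ✓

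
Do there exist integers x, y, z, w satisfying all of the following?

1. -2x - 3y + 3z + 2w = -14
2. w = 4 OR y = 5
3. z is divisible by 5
Yes

Take x = 5, y = 4, z = 0, w = 4. Substituting into each constraint:
  (1) -2(5) - 3(4) + 3(0) + 2(4) = -14 ✓
  (2) w = 4, target 4 ✓ (first branch holds)
  (3) 0 = 5 × 0, remainder 0 ✓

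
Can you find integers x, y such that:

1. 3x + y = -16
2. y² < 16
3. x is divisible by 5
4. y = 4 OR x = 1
No

A contradictory subset is {y² < 16, x is divisible by 5, y = 4 OR x = 1}. No integer assignment can satisfy these jointly:

  - y² < 16: restricts y to |y| ≤ 3
  - x is divisible by 5: restricts x to multiples of 5
  - y = 4 OR x = 1: forces a choice: either y = 4 or x = 1

Split on the disjunction (y = 4 OR x = 1):
  • If y = 4: this contradicts y² < 16, which requires |y| ≤ 3.
  • If x = 1: this contradicts the divisibility constraint — 1 is not a multiple of 5.
Both branches are infeasible, so the system has no integer solution.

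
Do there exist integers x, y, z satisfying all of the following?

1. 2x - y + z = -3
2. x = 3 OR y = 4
Yes

Take x = 3, y = 0, z = -9. Substituting into each constraint:
  (1) 2(3) + 0 + (-9) = -3 ✓
  (2) x = 3, target 3 ✓ (first branch holds)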